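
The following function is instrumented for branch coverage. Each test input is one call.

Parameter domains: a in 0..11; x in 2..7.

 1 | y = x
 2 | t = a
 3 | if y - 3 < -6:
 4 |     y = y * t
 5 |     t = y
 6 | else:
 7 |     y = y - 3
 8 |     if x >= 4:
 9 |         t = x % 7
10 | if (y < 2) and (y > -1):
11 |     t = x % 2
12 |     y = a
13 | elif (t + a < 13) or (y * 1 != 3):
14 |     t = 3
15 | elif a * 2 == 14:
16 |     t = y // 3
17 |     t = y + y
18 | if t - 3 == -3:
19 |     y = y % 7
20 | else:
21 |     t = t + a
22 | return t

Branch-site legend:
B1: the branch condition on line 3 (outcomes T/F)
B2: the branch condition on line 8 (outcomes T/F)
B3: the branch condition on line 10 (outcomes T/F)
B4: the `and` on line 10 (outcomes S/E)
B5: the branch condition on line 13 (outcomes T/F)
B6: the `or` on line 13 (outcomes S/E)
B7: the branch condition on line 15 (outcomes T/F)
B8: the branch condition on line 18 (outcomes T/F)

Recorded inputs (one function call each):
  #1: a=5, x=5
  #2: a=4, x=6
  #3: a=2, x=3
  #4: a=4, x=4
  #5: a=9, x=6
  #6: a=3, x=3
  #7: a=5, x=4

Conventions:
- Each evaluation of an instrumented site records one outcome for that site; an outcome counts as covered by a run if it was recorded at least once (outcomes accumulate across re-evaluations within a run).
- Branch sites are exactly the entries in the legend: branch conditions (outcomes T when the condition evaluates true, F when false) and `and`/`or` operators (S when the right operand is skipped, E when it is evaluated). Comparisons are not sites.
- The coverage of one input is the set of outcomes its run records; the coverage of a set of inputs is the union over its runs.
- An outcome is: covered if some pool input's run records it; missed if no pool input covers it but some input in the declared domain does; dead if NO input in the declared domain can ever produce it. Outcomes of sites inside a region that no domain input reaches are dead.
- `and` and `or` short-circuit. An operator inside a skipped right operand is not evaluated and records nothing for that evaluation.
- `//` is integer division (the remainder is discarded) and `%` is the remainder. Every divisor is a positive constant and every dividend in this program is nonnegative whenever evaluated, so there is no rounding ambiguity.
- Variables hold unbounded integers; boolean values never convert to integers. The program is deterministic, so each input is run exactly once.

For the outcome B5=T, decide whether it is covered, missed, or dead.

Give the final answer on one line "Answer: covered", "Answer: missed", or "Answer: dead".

B5=T is recorded by pool input(s) 1, 2 -> covered

Answer: covered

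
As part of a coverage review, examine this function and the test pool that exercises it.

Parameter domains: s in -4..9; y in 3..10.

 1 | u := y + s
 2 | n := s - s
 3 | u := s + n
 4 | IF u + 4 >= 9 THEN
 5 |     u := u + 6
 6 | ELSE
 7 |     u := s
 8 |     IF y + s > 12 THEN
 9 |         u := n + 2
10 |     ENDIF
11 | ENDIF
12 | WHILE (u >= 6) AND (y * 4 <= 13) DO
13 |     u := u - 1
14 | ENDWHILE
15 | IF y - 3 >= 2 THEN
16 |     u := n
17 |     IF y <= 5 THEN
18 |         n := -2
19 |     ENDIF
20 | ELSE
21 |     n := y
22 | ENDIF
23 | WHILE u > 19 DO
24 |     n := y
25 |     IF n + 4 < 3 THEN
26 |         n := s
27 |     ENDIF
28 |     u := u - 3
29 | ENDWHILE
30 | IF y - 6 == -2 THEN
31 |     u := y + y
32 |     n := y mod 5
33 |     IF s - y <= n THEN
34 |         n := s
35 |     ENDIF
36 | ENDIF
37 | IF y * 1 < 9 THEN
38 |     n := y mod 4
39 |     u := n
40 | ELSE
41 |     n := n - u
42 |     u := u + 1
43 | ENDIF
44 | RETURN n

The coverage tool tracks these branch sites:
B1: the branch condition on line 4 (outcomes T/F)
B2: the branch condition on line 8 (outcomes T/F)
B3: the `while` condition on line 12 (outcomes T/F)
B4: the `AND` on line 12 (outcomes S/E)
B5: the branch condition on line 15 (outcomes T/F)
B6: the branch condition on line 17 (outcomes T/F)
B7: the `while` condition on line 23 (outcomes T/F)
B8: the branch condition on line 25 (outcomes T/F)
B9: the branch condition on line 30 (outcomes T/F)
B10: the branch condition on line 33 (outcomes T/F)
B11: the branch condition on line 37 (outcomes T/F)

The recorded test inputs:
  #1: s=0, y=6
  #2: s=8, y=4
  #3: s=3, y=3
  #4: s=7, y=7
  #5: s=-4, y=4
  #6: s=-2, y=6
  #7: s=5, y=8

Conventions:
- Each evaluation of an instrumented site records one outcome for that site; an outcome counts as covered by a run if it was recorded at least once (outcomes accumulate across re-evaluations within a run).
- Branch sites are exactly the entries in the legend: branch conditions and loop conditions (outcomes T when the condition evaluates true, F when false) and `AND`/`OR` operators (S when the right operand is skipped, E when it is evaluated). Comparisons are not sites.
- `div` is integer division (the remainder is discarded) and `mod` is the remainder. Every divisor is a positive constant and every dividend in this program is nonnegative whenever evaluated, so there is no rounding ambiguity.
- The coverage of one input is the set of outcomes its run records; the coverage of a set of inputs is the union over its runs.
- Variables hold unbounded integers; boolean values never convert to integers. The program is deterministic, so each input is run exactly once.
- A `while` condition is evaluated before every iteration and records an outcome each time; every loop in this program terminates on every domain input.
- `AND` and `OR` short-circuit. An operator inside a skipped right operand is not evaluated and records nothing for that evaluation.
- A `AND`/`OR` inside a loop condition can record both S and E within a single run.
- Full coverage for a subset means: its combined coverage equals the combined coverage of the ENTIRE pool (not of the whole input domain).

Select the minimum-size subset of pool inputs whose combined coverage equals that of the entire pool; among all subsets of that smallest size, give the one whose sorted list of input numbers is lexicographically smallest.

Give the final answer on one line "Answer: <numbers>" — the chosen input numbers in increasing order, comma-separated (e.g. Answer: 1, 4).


run #1 (s=0, y=6) records B1=F, B2=F, B3=F, B4=S, B5=T, B6=F, B7=F, B9=F, B11=T
run #2 (s=8, y=4) records B1=T, B3=F, B4=E, B5=F, B7=F, B9=T, B10=T, B11=T
run #3 (s=3, y=3) records B1=F, B2=F, B3=F, B4=S, B5=F, B7=F, B9=F, B11=T
run #4 (s=7, y=7) records B1=T, B3=F, B4=E, B5=T, B6=F, B7=F, B9=F, B11=T
run #5 (s=-4, y=4) records B1=F, B2=F, B3=F, B4=S, B5=F, B7=F, B9=T, B10=T, B11=T
run #6 (s=-2, y=6) records B1=F, B2=F, B3=F, B4=S, B5=T, B6=F, B7=F, B9=F, B11=T
run #7 (s=5, y=8) records B1=T, B3=F, B4=E, B5=T, B6=F, B7=F, B9=F, B11=T
together the pool reaches 14 outcomes: B1=T, B1=F, B2=F, B3=F, B4=S, B4=E, B5=T, B5=F, B6=F, B7=F, B9=T, B9=F, B10=T, B11=T
checked all size-1 subsets: none covers 14 outcomes (max 9/14)
the canonical winner is {1, 2}: size 2, full 14-outcome coverage, earliest index list among size-2 covers
Answer: 1, 2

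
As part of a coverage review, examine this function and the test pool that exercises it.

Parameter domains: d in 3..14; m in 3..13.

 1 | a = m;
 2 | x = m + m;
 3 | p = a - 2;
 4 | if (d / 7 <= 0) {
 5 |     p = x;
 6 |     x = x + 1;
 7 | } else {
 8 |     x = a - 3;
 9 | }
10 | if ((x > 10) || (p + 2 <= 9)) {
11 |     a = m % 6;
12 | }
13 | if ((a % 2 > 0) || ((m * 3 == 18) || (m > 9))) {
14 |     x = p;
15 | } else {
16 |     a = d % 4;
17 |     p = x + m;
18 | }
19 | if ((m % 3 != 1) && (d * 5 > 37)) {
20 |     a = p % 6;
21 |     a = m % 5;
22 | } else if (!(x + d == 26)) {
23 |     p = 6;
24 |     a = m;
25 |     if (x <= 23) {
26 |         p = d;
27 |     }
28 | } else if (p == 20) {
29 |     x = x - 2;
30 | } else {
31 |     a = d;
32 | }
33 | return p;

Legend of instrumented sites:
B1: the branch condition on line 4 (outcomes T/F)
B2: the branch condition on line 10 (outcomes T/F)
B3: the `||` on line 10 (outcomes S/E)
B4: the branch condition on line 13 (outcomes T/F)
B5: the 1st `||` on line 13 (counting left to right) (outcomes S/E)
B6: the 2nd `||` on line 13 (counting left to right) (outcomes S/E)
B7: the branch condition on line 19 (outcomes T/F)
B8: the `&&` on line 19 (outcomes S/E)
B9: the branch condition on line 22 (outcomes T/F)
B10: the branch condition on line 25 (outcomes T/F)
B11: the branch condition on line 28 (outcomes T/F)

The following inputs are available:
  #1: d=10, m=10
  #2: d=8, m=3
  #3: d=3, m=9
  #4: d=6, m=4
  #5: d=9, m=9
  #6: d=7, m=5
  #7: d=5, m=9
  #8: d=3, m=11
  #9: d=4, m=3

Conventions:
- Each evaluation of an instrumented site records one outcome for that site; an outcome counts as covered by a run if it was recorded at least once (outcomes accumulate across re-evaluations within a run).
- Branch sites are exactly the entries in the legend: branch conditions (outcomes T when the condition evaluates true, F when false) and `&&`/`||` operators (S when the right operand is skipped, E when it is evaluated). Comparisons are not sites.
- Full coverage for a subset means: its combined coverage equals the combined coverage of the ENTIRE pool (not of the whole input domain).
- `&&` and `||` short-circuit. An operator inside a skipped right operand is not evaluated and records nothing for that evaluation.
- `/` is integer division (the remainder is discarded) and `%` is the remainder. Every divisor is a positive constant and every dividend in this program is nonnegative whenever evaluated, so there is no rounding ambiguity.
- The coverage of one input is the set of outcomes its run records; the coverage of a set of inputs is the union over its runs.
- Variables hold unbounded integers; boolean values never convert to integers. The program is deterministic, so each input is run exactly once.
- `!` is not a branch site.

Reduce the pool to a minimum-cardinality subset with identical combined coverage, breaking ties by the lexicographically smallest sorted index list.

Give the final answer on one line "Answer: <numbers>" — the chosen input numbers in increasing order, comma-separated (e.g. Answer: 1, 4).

input #1, d=10, m=10: events B1->F, B3->E, B2->F, B5->E, B6->E, B4->T, B8->S, B7->F, B9->T, B10->T; outcomes B1=F, B2=F, B3=E, B4=T, B5=E, B6=E, B7=F, B8=S, B9=T, B10=T
input #2, d=8, m=3: events B1->F, B3->E, B2->T, B5->S, B4->T, B8->E, B7->T; outcomes B1=F, B2=T, B3=E, B4=T, B5=S, B7=T, B8=E
input #3, d=3, m=9: events B1->T, B3->S, B2->T, B5->S, B4->T, B8->E, B7->F, B9->T, B10->T; outcomes B1=T, B2=T, B3=S, B4=T, B5=S, B7=F, B8=E, B9=T, B10=T
input #4, d=6, m=4: events B1->T, B3->E, B2->F, B5->E, B6->E, B4->F, B8->S, B7->F, B9->T, B10->T; outcomes B1=T, B2=F, B3=E, B4=F, B5=E, B6=E, B7=F, B8=S, B9=T, B10=T
input #5, d=9, m=9: events B1->F, B3->E, B2->T, B5->S, B4->T, B8->E, B7->T; outcomes B1=F, B2=T, B3=E, B4=T, B5=S, B7=T, B8=E
input #6, d=7, m=5: events B1->F, B3->E, B2->T, B5->S, B4->T, B8->E, B7->F, B9->T, B10->T; outcomes B1=F, B2=T, B3=E, B4=T, B5=S, B7=F, B8=E, B9=T, B10=T
input #7, d=5, m=9: events B1->T, B3->S, B2->T, B5->S, B4->T, B8->E, B7->F, B9->T, B10->T; outcomes B1=T, B2=T, B3=S, B4=T, B5=S, B7=F, B8=E, B9=T, B10=T
input #8, d=3, m=11: events B1->T, B3->S, B2->T, B5->S, B4->T, B8->E, B7->F, B9->T, B10->T; outcomes B1=T, B2=T, B3=S, B4=T, B5=S, B7=F, B8=E, B9=T, B10=T
input #9, d=4, m=3: events B1->T, B3->E, B2->T, B5->S, B4->T, B8->E, B7->F, B9->T, B10->T; outcomes B1=T, B2=T, B3=E, B4=T, B5=S, B7=F, B8=E, B9=T, B10=T
the full pool covers 17 outcomes: B1=T, B1=F, B2=T, B2=F, B3=S, B3=E, B4=T, B4=F, B5=S, B5=E, B6=E, B7=T, B7=F, B8=S, B8=E, B9=T, B10=T
size 1 is not enough: best union over all size-1 subsets is 10/17
size 2 is not enough: best union over all size-2 subsets is 16/17
at size 3, {2, 3, 4} reaches all 17 outcomes; every lexicographically earlier size-3 subset fails

Answer: 2, 3, 4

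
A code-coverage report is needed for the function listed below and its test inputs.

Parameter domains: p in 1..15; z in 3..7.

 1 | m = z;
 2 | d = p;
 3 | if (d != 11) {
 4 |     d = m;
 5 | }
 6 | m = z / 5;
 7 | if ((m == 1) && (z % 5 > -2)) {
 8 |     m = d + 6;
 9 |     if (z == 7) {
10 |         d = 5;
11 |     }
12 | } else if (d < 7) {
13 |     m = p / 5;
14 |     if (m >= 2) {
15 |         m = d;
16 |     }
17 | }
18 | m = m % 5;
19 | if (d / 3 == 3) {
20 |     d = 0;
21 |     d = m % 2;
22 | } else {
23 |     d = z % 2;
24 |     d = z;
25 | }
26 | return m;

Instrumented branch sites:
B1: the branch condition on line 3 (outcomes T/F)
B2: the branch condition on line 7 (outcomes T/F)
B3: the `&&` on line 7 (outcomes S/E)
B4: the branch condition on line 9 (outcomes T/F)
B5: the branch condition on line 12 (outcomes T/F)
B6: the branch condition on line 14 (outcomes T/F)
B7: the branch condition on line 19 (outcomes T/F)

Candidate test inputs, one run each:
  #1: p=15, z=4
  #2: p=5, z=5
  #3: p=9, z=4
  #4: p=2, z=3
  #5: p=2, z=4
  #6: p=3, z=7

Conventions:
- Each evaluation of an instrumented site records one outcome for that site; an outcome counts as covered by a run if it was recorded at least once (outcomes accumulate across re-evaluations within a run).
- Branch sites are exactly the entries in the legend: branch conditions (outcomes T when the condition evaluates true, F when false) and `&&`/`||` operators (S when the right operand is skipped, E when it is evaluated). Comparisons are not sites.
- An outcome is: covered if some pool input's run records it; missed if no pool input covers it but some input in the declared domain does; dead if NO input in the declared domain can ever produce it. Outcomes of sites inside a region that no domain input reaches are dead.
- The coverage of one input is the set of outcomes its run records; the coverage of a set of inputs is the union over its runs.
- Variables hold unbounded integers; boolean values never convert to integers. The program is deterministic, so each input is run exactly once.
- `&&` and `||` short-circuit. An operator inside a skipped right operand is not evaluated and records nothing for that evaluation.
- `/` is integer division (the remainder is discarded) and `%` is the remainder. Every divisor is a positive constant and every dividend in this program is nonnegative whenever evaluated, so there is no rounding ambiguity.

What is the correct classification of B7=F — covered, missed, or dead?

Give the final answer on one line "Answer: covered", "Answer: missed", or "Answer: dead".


B7=F is recorded by pool input(s) 1, 2, 3, 4, 5, 6 -> covered
Answer: covered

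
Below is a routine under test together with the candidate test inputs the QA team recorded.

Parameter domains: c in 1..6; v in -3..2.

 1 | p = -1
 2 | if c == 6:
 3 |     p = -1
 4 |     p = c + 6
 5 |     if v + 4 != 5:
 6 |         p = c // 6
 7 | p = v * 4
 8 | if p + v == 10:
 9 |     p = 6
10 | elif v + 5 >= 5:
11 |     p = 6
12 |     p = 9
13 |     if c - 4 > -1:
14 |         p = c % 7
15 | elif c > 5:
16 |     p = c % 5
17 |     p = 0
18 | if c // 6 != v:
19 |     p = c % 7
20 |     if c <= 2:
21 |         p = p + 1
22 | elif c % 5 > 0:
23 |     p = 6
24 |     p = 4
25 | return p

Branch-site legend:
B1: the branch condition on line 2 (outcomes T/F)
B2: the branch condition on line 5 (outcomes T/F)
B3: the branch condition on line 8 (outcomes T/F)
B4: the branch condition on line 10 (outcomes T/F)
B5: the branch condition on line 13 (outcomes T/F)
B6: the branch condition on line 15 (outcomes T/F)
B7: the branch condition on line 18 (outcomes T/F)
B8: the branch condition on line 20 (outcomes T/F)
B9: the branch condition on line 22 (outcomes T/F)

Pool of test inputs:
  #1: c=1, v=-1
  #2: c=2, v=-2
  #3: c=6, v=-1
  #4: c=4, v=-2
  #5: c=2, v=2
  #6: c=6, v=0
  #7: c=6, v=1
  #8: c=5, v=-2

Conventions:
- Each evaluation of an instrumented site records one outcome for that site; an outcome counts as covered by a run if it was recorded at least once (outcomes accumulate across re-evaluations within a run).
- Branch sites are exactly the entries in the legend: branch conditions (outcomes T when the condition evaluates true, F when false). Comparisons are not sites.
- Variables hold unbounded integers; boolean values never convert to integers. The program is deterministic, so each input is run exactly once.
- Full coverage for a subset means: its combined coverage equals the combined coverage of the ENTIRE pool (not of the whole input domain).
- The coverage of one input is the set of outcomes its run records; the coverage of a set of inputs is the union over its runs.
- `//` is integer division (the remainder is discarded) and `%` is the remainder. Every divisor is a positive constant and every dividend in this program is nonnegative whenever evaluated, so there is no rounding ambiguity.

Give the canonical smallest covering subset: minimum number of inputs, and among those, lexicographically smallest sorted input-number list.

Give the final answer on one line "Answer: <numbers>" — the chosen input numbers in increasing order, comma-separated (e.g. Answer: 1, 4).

#1 (c=1, v=-1) -> B1->F, B3->F, B4->F, B6->F, B7->T, B8->T; covered: B1=F, B3=F, B4=F, B6=F, B7=T, B8=T
#2 (c=2, v=-2) -> B1->F, B3->F, B4->F, B6->F, B7->T, B8->T; covered: B1=F, B3=F, B4=F, B6=F, B7=T, B8=T
#3 (c=6, v=-1) -> B1->T, B2->T, B3->F, B4->F, B6->T, B7->T, B8->F; covered: B1=T, B2=T, B3=F, B4=F, B6=T, B7=T, B8=F
#4 (c=4, v=-2) -> B1->F, B3->F, B4->F, B6->F, B7->T, B8->F; covered: B1=F, B3=F, B4=F, B6=F, B7=T, B8=F
#5 (c=2, v=2) -> B1->F, B3->T, B7->T, B8->T; covered: B1=F, B3=T, B7=T, B8=T
#6 (c=6, v=0) -> B1->T, B2->T, B3->F, B4->T, B5->T, B7->T, B8->F; covered: B1=T, B2=T, B3=F, B4=T, B5=T, B7=T, B8=F
#7 (c=6, v=1) -> B1->T, B2->F, B3->F, B4->T, B5->T, B7->F, B9->T; covered: B1=T, B2=F, B3=F, B4=T, B5=T, B7=F, B9=T
#8 (c=5, v=-2) -> B1->F, B3->F, B4->F, B6->F, B7->T, B8->F; covered: B1=F, B3=F, B4=F, B6=F, B7=T, B8=F
union over all inputs: B1=T, B1=F, B2=T, B2=F, B3=T, B3=F, B4=T, B4=F, B5=T, B6=T, B6=F, B7=T, B7=F, B8=T, B8=F, B9=T (16 outcomes)
size 1 is not enough: best union over all size-1 subsets is 7/16
size 2 is not enough: best union over all size-2 subsets is 12/16
size 3 is not enough: best union over all size-3 subsets is 15/16
inputs {1, 3, 5, 7} (size 4) cover everything; no size-4 subset with a lexicographically smaller index list covers all 16

Answer: 1, 3, 5, 7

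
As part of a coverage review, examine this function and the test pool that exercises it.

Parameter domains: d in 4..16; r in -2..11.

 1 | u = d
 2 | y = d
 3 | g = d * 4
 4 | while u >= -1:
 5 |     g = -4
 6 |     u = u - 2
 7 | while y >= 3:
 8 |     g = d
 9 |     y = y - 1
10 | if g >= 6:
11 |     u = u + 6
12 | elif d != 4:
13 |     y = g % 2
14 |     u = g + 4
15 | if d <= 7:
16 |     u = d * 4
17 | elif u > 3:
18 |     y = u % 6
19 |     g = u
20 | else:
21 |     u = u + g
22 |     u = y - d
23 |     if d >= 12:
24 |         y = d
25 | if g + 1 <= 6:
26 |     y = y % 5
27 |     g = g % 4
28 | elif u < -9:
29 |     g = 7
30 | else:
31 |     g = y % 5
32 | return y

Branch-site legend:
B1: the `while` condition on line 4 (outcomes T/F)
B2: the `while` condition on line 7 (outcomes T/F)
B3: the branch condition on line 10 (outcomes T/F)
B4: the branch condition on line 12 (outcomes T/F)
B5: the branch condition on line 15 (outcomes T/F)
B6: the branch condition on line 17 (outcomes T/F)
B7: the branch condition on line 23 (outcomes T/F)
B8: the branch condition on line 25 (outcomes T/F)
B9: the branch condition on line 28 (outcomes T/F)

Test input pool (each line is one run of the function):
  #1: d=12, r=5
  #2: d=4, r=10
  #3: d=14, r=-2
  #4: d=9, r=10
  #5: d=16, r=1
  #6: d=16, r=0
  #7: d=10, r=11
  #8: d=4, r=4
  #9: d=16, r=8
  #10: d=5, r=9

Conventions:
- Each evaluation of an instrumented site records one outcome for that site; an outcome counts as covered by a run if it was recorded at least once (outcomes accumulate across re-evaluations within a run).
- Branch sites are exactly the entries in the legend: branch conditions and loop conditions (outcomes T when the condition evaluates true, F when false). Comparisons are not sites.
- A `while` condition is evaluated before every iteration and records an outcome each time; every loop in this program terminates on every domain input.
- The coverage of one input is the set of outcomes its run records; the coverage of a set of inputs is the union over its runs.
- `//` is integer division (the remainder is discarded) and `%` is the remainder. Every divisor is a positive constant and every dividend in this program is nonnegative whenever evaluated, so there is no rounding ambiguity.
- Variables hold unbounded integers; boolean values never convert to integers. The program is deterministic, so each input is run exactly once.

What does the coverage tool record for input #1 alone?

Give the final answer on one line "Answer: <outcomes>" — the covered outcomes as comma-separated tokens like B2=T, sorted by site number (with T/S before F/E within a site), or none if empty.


Tracing the run of input #1 (d=12, r=5):
  B1->T, B1->T, B1->T, B1->T, B1->T, B1->T, B1->T, B1->F, B2->T, B2->T
  B2->T, B2->T, B2->T, B2->T, B2->T, B2->T, B2->T, B2->T, B2->F, B3->T
  B5->F, B6->T, B8->T
deduplicating events, the covered set is: B1=T, B1=F, B2=T, B2=F, B3=T, B5=F, B6=T, B8=T
Answer: B1=T, B1=F, B2=T, B2=F, B3=T, B5=F, B6=T, B8=T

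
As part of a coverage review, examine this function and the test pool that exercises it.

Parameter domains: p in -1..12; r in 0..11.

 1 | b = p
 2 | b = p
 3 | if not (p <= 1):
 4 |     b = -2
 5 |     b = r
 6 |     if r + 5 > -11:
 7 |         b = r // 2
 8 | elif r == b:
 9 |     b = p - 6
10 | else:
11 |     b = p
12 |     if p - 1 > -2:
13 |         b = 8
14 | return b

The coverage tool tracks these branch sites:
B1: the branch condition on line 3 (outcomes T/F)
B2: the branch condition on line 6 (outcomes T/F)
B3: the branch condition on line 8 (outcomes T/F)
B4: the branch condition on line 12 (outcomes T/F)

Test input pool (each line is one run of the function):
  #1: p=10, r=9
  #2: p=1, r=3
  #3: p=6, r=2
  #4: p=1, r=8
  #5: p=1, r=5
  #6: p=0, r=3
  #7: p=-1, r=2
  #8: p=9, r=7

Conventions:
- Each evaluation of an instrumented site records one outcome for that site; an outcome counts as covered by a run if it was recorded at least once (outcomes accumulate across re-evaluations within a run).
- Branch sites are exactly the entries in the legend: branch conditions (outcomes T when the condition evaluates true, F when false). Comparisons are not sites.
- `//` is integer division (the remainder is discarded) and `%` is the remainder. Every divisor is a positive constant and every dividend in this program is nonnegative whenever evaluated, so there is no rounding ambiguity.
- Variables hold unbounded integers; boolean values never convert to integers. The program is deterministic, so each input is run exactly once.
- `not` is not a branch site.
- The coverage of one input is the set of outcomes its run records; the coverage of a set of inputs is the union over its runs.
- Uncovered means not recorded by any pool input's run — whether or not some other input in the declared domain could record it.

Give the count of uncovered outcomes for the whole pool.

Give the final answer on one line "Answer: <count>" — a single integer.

run #1 (p=10, r=9) runs B1->T, B2->T; records B1=T, B2=T
run #2 (p=1, r=3) runs B1->F, B3->F, B4->T; records B1=F, B3=F, B4=T
run #3 (p=6, r=2) runs B1->T, B2->T; records B1=T, B2=T
run #4 (p=1, r=8) runs B1->F, B3->F, B4->T; records B1=F, B3=F, B4=T
run #5 (p=1, r=5) runs B1->F, B3->F, B4->T; records B1=F, B3=F, B4=T
run #6 (p=0, r=3) runs B1->F, B3->F, B4->T; records B1=F, B3=F, B4=T
run #7 (p=-1, r=2) runs B1->F, B3->F, B4->F; records B1=F, B3=F, B4=F
run #8 (p=9, r=7) runs B1->T, B2->T; records B1=T, B2=T
union over the pool: B1=T, B1=F, B2=T, B3=F, B4=T, B4=F
uncovered (2 of 8): B2=F, B3=T

Answer: 2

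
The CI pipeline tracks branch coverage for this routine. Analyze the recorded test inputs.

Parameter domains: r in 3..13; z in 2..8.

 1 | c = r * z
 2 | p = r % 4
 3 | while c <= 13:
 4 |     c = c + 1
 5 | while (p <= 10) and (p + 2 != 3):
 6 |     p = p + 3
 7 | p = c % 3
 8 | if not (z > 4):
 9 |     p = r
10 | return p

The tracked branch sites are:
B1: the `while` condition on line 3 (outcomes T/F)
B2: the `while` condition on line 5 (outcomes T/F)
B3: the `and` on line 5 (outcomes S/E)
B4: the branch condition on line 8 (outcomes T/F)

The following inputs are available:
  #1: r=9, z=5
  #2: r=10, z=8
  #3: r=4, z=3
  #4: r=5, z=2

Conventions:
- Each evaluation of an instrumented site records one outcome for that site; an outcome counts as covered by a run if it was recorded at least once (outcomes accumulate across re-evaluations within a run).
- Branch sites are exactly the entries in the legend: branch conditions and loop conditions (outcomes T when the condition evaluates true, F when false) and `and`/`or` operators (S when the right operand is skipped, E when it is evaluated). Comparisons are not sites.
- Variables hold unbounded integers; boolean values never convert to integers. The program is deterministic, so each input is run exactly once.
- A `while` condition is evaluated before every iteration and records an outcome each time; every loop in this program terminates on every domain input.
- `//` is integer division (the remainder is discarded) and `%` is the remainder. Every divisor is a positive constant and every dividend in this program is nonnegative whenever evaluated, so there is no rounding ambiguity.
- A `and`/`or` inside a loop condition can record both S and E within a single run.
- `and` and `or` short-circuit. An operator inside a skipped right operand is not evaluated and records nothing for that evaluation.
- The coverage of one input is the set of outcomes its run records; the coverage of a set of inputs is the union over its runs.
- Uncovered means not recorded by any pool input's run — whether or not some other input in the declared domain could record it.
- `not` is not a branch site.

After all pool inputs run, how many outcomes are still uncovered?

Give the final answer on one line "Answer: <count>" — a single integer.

run #1 (r=9, z=5) runs B1->F, B3->E, B2->F, B4->F; records B1=F, B2=F, B3=E, B4=F
run #2 (r=10, z=8) runs B1->F, B3->E, B2->T, B3->E, B2->T, B3->E, B2->T, B3->S, B2->F, B4->F; records B1=F, B2=T, B2=F, B3=S, B3=E, B4=F
run #3 (r=4, z=3) runs B1->T, B1->T, B1->F, B3->E, B2->T, B3->E, B2->T, B3->E, B2->T, B3->E, B2->T, B3->S, B2->F, B4->T; records B1=T, B1=F, B2=T, B2=F, B3=S, B3=E, B4=T
run #4 (r=5, z=2) runs B1->T, B1->T, B1->T, B1->T, B1->F, B3->E, B2->F, B4->T; records B1=T, B1=F, B2=F, B3=E, B4=T
union over the pool: B1=T, B1=F, B2=T, B2=F, B3=S, B3=E, B4=T, B4=F
uncovered (0 of 8): none

Answer: 0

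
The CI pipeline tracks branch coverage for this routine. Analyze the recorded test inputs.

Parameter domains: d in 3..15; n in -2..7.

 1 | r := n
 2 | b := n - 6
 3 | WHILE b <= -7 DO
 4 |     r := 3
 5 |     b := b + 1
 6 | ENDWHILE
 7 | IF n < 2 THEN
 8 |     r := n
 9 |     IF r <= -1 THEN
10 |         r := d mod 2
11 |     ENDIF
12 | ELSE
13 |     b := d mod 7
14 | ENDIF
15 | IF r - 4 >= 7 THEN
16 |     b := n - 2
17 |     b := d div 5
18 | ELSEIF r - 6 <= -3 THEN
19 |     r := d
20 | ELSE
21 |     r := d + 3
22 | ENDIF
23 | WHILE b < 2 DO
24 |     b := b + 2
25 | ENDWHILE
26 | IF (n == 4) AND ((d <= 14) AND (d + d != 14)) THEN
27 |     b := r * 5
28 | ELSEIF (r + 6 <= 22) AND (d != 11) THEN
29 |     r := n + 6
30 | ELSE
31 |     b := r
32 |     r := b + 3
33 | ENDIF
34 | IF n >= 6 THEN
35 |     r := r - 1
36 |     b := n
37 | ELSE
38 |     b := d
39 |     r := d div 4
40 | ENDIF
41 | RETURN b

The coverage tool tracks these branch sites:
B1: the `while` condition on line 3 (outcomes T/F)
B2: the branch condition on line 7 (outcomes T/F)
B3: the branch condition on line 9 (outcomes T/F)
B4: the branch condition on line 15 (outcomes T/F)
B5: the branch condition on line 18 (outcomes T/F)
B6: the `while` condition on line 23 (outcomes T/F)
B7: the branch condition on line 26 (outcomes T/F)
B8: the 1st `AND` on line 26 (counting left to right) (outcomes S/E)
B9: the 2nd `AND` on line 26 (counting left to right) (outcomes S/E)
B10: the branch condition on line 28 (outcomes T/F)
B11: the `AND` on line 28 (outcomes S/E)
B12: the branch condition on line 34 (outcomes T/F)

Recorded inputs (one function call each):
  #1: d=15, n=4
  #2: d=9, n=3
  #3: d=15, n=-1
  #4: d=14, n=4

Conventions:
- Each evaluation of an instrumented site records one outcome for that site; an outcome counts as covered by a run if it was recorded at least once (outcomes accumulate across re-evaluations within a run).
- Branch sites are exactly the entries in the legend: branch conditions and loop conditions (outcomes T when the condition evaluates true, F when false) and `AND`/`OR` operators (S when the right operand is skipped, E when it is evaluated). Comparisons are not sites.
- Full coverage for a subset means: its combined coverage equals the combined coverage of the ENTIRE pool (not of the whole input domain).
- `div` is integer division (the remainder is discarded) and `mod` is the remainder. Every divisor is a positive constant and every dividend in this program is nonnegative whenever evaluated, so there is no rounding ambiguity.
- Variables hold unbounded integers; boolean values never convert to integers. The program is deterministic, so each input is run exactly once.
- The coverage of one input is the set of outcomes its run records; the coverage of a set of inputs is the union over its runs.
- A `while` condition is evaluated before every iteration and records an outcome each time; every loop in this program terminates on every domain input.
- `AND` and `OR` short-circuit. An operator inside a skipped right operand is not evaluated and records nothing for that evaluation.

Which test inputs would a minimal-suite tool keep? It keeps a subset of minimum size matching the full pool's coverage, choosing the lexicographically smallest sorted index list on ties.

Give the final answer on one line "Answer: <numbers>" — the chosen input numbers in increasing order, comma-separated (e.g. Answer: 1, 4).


#1 (d=15, n=4) -> B1->F, B2->F, B4->F, B5->F, B6->T, B6->F, B8->E, B9->S, B7->F, B11->S, B10->F, B12->F; covered: B1=F, B2=F, B4=F, B5=F, B6=T, B6=F, B7=F, B8=E, B9=S, B10=F, B11=S, B12=F
#2 (d=9, n=3) -> B1->F, B2->F, B4->F, B5->T, B6->F, B8->S, B7->F, B11->E, B10->T, B12->F; covered: B1=F, B2=F, B4=F, B5=T, B6=F, B7=F, B8=S, B10=T, B11=E, B12=F
#3 (d=15, n=-1) -> B1->T, B1->F, B2->T, B3->T, B4->F, B5->T, B6->T, B6->T, B6->T, B6->T, B6->F, B8->S, B7->F, B11->E, ...; covered: B1=T, B1=F, B2=T, B3=T, B4=F, B5=T, B6=T, B6=F, B7=F, B8=S, B10=T, B11=E, B12=F
#4 (d=14, n=4) -> B1->F, B2->F, B4->F, B5->F, B6->T, B6->F, B8->E, B9->E, B7->T, B12->F; covered: B1=F, B2=F, B4=F, B5=F, B6=T, B6=F, B7=T, B8=E, B9=E, B12=F
union over all inputs: B1=T, B1=F, B2=T, B2=F, B3=T, B4=F, B5=T, B5=F, B6=T, B6=F, B7=T, B7=F, B8=S, B8=E, B9=S, B9=E, B10=T, B10=F, B11=S, B11=E, B12=F (21 outcomes)
size 1 is not enough: best union over all size-1 subsets is 13/21
size 2 is not enough: best union over all size-2 subsets is 19/21
at size 3, {1, 3, 4} reaches all 21 outcomes; every lexicographically earlier size-3 subset fails
Answer: 1, 3, 4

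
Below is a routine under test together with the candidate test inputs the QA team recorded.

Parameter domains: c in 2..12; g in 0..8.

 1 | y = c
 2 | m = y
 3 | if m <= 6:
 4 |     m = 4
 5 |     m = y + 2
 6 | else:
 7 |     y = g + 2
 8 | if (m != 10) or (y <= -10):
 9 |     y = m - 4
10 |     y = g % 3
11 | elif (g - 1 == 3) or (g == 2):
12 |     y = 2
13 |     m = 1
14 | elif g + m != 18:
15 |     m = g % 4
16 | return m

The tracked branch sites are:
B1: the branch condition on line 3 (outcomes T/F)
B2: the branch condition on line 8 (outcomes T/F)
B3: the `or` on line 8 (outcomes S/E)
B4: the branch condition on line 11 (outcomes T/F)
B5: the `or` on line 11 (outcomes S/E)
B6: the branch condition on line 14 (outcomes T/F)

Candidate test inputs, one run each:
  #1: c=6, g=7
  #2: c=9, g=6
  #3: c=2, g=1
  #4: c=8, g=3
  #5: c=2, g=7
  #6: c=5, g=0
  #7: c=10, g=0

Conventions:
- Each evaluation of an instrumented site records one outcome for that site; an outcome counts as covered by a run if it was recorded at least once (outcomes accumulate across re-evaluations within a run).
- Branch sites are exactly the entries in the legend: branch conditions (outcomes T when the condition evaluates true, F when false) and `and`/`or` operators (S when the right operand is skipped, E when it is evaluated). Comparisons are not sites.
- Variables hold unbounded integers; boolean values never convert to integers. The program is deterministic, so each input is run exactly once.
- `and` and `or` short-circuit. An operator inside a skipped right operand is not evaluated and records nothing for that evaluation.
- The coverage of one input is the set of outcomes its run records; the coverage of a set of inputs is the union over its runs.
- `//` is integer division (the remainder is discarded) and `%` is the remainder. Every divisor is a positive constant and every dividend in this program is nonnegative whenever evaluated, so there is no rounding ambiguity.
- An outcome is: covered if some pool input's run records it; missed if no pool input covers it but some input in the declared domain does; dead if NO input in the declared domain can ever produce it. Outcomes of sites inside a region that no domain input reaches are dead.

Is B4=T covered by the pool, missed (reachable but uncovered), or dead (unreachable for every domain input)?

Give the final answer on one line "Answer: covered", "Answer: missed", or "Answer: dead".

no pool input records B4=T
but domain input (c=10, g=2) does record it -> reachable, so missed

Answer: missed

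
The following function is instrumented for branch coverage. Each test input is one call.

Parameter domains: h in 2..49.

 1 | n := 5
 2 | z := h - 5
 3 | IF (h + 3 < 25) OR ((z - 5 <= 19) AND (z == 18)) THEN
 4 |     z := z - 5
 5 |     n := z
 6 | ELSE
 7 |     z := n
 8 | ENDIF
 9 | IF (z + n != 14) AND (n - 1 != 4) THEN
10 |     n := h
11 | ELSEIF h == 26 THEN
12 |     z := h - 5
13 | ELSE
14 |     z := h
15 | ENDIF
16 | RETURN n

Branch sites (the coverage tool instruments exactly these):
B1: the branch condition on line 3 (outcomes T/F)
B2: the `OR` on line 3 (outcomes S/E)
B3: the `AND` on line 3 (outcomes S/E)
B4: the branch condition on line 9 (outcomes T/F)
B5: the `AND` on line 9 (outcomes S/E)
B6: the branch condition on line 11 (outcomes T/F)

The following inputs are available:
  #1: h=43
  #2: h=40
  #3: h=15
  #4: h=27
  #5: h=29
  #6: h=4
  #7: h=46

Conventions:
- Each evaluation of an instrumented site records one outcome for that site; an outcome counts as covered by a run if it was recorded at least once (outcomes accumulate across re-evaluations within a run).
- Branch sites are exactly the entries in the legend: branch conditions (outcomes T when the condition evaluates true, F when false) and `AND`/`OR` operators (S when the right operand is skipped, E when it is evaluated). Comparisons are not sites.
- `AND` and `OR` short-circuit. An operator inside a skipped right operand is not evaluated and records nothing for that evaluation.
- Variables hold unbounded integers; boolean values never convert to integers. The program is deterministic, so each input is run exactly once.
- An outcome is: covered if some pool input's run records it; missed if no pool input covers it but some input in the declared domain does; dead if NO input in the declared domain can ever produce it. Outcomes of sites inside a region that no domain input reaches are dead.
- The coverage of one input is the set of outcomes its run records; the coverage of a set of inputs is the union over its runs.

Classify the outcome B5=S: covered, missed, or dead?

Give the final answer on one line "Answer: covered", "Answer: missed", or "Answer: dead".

no pool input records B5=S
but domain input (h=17) does record it -> reachable, so missed

Answer: missed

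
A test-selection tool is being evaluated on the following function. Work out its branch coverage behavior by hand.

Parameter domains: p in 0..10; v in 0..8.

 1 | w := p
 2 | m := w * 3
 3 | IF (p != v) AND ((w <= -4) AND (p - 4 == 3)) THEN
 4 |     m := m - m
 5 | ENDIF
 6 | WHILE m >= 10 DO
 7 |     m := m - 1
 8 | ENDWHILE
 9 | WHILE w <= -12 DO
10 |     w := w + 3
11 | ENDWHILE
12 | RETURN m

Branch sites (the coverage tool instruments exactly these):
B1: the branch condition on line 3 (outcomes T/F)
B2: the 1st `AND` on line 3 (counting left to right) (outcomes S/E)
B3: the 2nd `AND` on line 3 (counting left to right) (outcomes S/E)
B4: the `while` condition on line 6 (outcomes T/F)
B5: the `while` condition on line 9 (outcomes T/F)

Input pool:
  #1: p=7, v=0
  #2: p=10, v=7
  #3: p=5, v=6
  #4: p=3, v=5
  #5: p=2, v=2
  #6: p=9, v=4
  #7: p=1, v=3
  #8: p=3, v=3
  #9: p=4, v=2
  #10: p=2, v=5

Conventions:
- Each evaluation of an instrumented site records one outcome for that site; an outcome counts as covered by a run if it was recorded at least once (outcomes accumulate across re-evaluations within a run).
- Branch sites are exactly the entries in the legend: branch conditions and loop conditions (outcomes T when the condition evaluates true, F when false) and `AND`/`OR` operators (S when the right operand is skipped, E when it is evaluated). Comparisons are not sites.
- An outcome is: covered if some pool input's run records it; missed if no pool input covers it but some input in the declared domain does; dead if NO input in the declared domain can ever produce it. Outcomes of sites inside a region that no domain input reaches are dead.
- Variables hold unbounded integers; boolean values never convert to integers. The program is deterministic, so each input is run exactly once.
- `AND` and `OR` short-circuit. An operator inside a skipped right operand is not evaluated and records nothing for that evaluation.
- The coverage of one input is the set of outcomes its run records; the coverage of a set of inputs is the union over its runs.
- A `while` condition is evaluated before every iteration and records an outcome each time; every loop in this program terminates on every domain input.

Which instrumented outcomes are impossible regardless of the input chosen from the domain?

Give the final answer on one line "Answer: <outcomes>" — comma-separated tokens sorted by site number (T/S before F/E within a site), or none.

running all 99 domain inputs and tallying outcomes:
  B1=T: no domain input ever produces it -> dead
  B3=E: no domain input ever produces it -> dead
  B5=T: no domain input ever produces it -> dead
  reachable outcomes have witnesses, e.g. B1=F (e.g. p=0, v=0), B2=S (e.g. p=0, v=0), B2=E (e.g. p=0, v=1), B3=S (e.g. p=0, v=1)

Answer: B1=T, B3=E, B5=T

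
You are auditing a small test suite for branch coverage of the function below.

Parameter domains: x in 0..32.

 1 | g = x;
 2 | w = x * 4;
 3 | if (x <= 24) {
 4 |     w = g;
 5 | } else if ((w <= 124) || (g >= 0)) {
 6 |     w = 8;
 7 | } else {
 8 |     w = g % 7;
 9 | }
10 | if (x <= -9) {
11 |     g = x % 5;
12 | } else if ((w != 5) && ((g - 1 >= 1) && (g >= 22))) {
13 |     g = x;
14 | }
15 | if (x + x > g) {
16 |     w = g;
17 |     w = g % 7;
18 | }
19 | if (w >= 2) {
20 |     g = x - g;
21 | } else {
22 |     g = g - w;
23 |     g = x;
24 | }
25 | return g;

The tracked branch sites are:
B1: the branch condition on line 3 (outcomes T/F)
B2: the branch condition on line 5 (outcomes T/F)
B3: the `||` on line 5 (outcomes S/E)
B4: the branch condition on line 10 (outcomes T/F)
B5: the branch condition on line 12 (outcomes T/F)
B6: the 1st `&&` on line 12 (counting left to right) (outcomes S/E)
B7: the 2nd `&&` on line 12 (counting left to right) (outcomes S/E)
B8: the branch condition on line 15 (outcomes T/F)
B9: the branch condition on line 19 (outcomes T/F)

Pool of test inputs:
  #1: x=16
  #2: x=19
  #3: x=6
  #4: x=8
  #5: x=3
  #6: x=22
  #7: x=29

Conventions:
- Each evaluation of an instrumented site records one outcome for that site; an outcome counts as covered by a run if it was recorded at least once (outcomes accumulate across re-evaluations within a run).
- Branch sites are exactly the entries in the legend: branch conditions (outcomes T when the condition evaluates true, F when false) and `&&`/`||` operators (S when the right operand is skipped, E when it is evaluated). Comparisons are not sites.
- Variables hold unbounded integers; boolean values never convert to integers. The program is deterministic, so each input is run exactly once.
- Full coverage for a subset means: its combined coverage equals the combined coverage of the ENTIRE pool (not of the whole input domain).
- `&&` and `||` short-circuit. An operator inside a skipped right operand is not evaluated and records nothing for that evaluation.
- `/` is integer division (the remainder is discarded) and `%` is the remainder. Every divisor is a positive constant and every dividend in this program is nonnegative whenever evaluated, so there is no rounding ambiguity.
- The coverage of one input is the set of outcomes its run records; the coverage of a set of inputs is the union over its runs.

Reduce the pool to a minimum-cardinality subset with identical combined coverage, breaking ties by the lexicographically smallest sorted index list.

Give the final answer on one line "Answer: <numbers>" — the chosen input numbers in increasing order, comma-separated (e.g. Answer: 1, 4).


test 1 (x=16) fires B1->T, B4->F, B6->E, B7->E, B5->F, B8->T, B9->T; hits B1=T, B4=F, B5=F, B6=E, B7=E, B8=T, B9=T
test 2 (x=19) fires B1->T, B4->F, B6->E, B7->E, B5->F, B8->T, B9->T; hits B1=T, B4=F, B5=F, B6=E, B7=E, B8=T, B9=T
test 3 (x=6) fires B1->T, B4->F, B6->E, B7->E, B5->F, B8->T, B9->T; hits B1=T, B4=F, B5=F, B6=E, B7=E, B8=T, B9=T
test 4 (x=8) fires B1->T, B4->F, B6->E, B7->E, B5->F, B8->T, B9->F; hits B1=T, B4=F, B5=F, B6=E, B7=E, B8=T, B9=F
test 5 (x=3) fires B1->T, B4->F, B6->E, B7->E, B5->F, B8->T, B9->T; hits B1=T, B4=F, B5=F, B6=E, B7=E, B8=T, B9=T
test 6 (x=22) fires B1->T, B4->F, B6->E, B7->E, B5->T, B8->T, B9->F; hits B1=T, B4=F, B5=T, B6=E, B7=E, B8=T, B9=F
test 7 (x=29) fires B1->F, B3->S, B2->T, B4->F, B6->E, B7->E, B5->T, B8->T, B9->F; hits B1=F, B2=T, B3=S, B4=F, B5=T, B6=E, B7=E, B8=T, B9=F
together the pool reaches 12 outcomes: B1=T, B1=F, B2=T, B3=S, B4=F, B5=T, B5=F, B6=E, B7=E, B8=T, B9=T, B9=F
every size-1 subset falls short of the 12 outcomes (best: 9/12)
at size 2, {1, 7} reaches all 12 outcomes; every lexicographically earlier size-2 subset fails
Answer: 1, 7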